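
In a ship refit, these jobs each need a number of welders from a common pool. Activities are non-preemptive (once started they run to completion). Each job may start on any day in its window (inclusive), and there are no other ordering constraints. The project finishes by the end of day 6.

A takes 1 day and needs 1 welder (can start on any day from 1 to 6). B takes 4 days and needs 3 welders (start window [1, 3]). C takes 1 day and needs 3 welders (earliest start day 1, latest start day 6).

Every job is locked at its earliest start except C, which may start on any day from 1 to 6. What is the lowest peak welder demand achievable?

C@1: d1:7  d2:3  d3:3  d4:3  d5:0  d6:0 → peak 7
C@2: d1:4  d2:6  d3:3  d4:3  d5:0  d6:0 → peak 6
C@3: d1:4  d2:3  d3:6  d4:3  d5:0  d6:0 → peak 6
C@4: d1:4  d2:3  d3:3  d4:6  d5:0  d6:0 → peak 6
C@5: d1:4  d2:3  d3:3  d4:3  d5:3  d6:0 → peak 4
C@6: d1:4  d2:3  d3:3  d4:3  d5:0  d6:3 → peak 4
Best is C@5, peak 4.

4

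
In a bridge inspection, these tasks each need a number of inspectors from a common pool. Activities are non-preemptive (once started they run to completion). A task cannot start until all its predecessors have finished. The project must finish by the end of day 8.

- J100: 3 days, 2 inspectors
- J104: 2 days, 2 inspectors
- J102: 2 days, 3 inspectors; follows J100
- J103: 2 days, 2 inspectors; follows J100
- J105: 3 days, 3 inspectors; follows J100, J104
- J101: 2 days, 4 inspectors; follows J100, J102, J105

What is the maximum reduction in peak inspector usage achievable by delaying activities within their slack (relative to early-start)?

Early-start peak: d1:4  d2:4  d3:2  d4:8  d5:8  d6:3  d7:4  d8:4 ⇒ 8.
Leveled (J100@1, J104@1, J102@4, J103@6, J105@4, J101@7): d1:4  d2:4  d3:2  d4:6  d5:6  d6:5  d7:6  d8:4 ⇒ 6.
Reduction 8 − 6 = 2.

2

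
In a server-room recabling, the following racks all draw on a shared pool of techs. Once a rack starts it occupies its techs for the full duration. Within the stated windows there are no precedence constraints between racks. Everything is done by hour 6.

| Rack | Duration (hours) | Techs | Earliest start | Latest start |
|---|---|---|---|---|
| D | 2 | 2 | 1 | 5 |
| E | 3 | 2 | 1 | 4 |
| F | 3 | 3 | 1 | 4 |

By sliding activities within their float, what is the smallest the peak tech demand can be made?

Early-start (D@1, E@1, F@1) gives peak 7: h1:7  h2:7  h3:5  h4:0  h5:0  h6:0.
Shift F→4.
Schedule D@1, E@1, F@4: h1:4  h2:4  h3:2  h4:3  h5:3  h6:3 — peak 4.
Total tech-hours = 19 over 6 hours ⇒ peak ≥ ⌈19/6⌉ = 4, so 4 is optimal.

4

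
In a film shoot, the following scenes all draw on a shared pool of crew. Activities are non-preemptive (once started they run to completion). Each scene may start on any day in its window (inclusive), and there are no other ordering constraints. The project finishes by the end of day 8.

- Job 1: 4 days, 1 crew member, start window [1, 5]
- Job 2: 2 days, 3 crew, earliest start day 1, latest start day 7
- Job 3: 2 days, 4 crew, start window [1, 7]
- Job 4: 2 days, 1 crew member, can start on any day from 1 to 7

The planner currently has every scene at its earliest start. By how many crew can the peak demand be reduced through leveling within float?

5

Early-start peak: d1:9  d2:9  d3:1  d4:1  d5:0  d6:0  d7:0  d8:0 ⇒ 9.
Leveled (Job 1@1, Job 2@1, Job 3@5, Job 4@3): d1:4  d2:4  d3:2  d4:2  d5:4  d6:4  d7:0  d8:0 ⇒ 4.
Reduction 9 − 4 = 5.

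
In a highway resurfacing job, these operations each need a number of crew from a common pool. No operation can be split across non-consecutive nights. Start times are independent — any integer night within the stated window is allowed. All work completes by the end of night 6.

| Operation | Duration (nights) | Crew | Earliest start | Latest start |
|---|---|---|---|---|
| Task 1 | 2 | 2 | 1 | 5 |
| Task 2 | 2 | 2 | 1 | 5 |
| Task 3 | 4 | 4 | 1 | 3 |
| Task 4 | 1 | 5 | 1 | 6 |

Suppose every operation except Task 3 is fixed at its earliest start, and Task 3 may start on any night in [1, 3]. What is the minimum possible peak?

9

Task 3@1: n1:13  n2:8  n3:4  n4:4  n5:0  n6:0 → peak 13
Task 3@2: n1:9  n2:8  n3:4  n4:4  n5:4  n6:0 → peak 9
Task 3@3: n1:9  n2:4  n3:4  n4:4  n5:4  n6:4 → peak 9
Best is Task 3@2, peak 9.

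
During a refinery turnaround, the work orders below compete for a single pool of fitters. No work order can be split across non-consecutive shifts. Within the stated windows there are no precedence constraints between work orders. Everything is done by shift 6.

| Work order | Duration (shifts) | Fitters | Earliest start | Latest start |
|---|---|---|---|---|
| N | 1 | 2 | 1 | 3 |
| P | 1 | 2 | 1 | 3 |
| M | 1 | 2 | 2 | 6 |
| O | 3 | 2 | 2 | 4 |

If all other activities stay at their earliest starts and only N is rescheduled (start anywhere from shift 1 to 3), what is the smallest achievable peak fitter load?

N@1: s1:4  s2:4  s3:2  s4:2  s5:0  s6:0 → peak 4
N@2: s1:2  s2:6  s3:2  s4:2  s5:0  s6:0 → peak 6
N@3: s1:2  s2:4  s3:4  s4:2  s5:0  s6:0 → peak 4
Best is N@1, peak 4.

4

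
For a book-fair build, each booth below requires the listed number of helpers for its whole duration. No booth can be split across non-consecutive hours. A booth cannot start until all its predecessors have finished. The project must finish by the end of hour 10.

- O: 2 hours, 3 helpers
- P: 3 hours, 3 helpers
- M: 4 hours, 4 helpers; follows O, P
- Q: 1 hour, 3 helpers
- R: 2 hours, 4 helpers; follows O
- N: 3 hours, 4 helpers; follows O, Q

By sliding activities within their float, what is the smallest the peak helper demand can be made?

8

Early-start (O@1, P@1, M@4, Q@1, R@3, N@3) gives peak 12: h1:9  h2:6  h3:11  h4:12  h5:8  h6:4  h7:4  h8:0  h9:0  h10:0.
Shift Q→3, R→4, N→6.
Schedule O@1, P@1, M@4, Q@3, R@4, N@6: h1:6  h2:6  h3:6  h4:8  h5:8  h6:8  h7:8  h8:4  h9:0  h10:0 — peak 8.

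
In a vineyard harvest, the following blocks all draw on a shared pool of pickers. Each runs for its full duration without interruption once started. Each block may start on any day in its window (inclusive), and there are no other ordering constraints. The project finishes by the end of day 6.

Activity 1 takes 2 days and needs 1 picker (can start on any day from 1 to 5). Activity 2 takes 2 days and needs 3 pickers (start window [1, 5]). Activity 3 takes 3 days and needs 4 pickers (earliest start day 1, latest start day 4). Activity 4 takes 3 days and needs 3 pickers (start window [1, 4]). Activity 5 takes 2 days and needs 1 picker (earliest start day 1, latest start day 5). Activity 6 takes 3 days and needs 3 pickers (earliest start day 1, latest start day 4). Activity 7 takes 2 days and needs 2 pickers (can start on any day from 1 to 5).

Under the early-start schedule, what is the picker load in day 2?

At early start, day 2 has: Activity 1, Activity 2, Activity 3, Activity 4, Activity 5, Activity 6, Activity 7.
Demand: 1 + 3 + 4 + 3 + 1 + 3 + 2 = 17.

17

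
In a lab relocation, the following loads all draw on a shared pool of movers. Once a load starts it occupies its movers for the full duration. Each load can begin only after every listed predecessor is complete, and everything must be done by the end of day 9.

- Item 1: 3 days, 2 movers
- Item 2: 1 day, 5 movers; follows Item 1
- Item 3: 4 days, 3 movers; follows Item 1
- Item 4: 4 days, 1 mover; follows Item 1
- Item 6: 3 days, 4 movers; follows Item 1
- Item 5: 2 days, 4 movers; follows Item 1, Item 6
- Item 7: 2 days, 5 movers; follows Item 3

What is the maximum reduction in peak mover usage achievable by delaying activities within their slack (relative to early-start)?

4

Early-start peak: d1:2  d2:2  d3:2  d4:13  d5:8  d6:8  d7:8  d8:9  d9:5 ⇒ 13.
Leveled (Item 1@1, Item 2@4, Item 3@4, Item 4@4, Item 6@5, Item 5@8, Item 7@8): d1:2  d2:2  d3:2  d4:9  d5:8  d6:8  d7:8  d8:9  d9:9 ⇒ 9.
Reduction 13 − 9 = 4.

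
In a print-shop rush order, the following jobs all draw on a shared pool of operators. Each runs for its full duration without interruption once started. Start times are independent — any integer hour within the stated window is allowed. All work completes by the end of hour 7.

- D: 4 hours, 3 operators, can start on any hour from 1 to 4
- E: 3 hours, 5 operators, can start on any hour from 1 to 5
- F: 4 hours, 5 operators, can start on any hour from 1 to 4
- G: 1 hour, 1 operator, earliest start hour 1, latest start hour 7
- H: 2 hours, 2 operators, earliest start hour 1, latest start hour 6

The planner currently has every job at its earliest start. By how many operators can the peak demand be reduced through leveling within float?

8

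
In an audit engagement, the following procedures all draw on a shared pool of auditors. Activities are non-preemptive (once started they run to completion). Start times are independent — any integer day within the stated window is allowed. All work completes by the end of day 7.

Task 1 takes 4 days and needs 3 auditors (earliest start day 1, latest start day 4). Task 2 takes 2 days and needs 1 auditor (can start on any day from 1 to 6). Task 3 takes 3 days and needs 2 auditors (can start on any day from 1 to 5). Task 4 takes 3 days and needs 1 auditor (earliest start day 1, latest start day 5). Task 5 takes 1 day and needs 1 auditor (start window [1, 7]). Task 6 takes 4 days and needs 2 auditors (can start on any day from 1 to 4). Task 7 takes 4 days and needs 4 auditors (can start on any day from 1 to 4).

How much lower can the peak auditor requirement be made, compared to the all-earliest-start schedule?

5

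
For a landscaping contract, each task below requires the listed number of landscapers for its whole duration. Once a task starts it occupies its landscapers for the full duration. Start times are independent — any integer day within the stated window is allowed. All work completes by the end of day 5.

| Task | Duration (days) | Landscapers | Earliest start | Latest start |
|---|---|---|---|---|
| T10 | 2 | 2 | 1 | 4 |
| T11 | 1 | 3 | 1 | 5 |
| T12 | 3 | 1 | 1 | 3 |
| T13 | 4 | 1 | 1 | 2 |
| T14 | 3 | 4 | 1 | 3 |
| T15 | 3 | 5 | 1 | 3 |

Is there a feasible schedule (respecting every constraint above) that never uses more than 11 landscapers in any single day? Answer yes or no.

Schedule T10@1, T11@1, T12@1, T13@1, T14@1, T15@3: d1:11  d2:8  d3:11  d4:6  d5:5 — peak 11 ≤ 11.

yes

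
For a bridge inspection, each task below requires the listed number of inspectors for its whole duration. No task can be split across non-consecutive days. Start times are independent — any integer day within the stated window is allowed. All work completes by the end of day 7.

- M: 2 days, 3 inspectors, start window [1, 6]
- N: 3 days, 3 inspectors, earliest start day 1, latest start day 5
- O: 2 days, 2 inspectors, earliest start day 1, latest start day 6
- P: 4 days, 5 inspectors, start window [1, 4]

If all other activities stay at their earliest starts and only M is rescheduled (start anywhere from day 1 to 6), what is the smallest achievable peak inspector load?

10

M@1: d1:13  d2:13  d3:8  d4:5  d5:0  d6:0  d7:0 → peak 13
M@2: d1:10  d2:13  d3:11  d4:5  d5:0  d6:0  d7:0 → peak 13
M@3: d1:10  d2:10  d3:11  d4:8  d5:0  d6:0  d7:0 → peak 11
M@4: d1:10  d2:10  d3:8  d4:8  d5:3  d6:0  d7:0 → peak 10
M@5: d1:10  d2:10  d3:8  d4:5  d5:3  d6:3  d7:0 → peak 10
M@6: d1:10  d2:10  d3:8  d4:5  d5:0  d6:3  d7:3 → peak 10
Best is M@4, peak 10.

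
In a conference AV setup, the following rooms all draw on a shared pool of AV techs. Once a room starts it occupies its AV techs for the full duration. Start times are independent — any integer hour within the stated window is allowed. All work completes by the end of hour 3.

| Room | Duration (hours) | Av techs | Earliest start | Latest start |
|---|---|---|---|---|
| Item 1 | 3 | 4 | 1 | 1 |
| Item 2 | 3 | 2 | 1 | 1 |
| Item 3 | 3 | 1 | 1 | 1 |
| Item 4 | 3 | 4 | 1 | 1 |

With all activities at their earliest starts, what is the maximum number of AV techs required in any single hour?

11

Early-start schedule: Item 1@1, Item 2@1, Item 3@1, Item 4@1.
Load per hour: hour 1: 11, hour 2: 11, hour 3: 11.
Peak is 11.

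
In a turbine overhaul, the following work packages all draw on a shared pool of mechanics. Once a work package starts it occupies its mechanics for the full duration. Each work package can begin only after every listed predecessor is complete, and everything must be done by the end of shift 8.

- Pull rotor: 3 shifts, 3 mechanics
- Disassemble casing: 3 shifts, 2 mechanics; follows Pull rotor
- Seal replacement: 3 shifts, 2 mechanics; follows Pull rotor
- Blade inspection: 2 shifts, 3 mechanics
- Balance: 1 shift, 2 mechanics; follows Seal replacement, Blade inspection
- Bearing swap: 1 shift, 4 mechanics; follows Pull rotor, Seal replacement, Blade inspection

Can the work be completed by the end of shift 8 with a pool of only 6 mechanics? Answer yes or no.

yes

Schedule Pull rotor@1, Disassemble casing@4, Seal replacement@4, Blade inspection@1, Balance@7, Bearing swap@7: s1:6  s2:6  s3:3  s4:4  s5:4  s6:4  s7:6  s8:0 — peak 6 ≤ 6.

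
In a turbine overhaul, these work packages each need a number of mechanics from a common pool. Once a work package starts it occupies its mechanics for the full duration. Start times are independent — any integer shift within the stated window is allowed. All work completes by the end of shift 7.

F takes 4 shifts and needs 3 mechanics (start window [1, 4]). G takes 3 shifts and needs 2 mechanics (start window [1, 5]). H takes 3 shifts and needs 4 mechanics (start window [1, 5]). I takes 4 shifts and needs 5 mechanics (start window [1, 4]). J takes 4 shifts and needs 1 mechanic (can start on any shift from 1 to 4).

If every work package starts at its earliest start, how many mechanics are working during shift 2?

At early start, shift 2 has: F, G, H, I, J.
Demand: 3 + 2 + 4 + 5 + 1 = 15.

15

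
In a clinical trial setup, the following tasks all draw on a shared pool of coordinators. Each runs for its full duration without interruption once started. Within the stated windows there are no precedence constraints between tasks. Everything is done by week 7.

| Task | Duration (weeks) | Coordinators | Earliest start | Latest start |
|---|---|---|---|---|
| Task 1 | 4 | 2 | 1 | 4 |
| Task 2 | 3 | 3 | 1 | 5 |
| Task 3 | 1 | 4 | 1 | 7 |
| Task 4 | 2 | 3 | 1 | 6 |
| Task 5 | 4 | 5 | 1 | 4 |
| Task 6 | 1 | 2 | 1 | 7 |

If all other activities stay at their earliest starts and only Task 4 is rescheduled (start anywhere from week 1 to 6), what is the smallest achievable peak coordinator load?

16

Task 4@1: w1:19  w2:13  w3:10  w4:7  w5:0  w6:0  w7:0 → peak 19
Task 4@2: w1:16  w2:13  w3:13  w4:7  w5:0  w6:0  w7:0 → peak 16
Task 4@3: w1:16  w2:10  w3:13  w4:10  w5:0  w6:0  w7:0 → peak 16
Task 4@4: w1:16  w2:10  w3:10  w4:10  w5:3  w6:0  w7:0 → peak 16
Task 4@5: w1:16  w2:10  w3:10  w4:7  w5:3  w6:3  w7:0 → peak 16
Task 4@6: w1:16  w2:10  w3:10  w4:7  w5:0  w6:3  w7:3 → peak 16
Best is Task 4@2, peak 16.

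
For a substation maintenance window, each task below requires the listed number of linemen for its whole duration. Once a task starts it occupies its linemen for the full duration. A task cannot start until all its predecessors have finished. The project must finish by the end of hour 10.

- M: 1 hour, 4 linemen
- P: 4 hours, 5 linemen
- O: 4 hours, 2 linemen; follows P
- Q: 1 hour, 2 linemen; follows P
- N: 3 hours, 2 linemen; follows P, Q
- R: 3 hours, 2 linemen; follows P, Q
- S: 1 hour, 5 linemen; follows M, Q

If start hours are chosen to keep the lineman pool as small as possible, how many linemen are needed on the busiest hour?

6

Early-start (M@1, P@1, O@5, Q@5, N@6, R@6, S@6) gives peak 11: h1:9  h2:5  h3:5  h4:5  h5:4  h6:11  h7:6  h8:6  h9:0  h10:0.
Shift P→2, O→6, Q→6, N→7, R→7, S→10.
Schedule M@1, P@2, O@6, Q@6, N@7, R@7, S@10: h1:4  h2:5  h3:5  h4:5  h5:5  h6:4  h7:6  h8:6  h9:6  h10:5 — peak 6.
Total lineman-hours = 51 over 10 hours ⇒ peak ≥ ⌈51/10⌉ = 6, so 6 is optimal.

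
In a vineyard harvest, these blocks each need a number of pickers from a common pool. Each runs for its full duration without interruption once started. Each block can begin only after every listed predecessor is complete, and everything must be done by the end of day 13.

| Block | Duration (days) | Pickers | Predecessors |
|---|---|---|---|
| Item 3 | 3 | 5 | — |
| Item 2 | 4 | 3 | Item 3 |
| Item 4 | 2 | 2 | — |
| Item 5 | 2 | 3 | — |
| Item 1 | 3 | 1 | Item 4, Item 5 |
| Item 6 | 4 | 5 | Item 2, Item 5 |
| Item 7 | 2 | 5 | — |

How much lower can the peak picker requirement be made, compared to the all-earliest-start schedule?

Early-start peak: d1:15  d2:15  d3:6  d4:4  d5:4  d6:3  d7:3  d8:5  d9:5  d10:5  d11:5  d12:0  d13:0 ⇒ 15.
Leveled (Item 3@1, Item 2@4, Item 4@4, Item 5@6, Item 1@8, Item 6@8, Item 7@12): d1:5  d2:5  d3:5  d4:5  d5:5  d6:6  d7:6  d8:6  d9:6  d10:6  d11:5  d12:5  d13:5 ⇒ 6.
Reduction 15 − 6 = 9.

9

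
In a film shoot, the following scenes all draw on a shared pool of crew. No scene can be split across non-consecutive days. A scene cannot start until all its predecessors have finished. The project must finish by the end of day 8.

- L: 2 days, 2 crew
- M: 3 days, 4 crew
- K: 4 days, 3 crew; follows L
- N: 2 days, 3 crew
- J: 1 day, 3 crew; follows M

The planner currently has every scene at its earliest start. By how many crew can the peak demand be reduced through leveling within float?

3

Early-start peak: d1:9  d2:9  d3:7  d4:6  d5:3  d6:3  d7:0  d8:0 ⇒ 9.
Leveled (L@1, M@1, K@4, N@4, J@6): d1:6  d2:6  d3:4  d4:6  d5:6  d6:6  d7:3  d8:0 ⇒ 6.
Reduction 9 − 6 = 3.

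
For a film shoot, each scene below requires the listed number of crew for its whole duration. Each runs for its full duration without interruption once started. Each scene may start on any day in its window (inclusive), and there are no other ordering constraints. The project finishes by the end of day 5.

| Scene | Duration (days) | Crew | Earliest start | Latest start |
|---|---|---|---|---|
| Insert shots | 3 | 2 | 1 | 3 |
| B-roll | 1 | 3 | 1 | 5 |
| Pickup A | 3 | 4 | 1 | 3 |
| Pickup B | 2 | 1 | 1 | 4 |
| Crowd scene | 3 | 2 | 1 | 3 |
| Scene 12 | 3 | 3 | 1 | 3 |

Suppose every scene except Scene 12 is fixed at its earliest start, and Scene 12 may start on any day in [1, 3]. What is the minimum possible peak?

12

Scene 12@1: d1:15  d2:12  d3:11  d4:0  d5:0 → peak 15
Scene 12@2: d1:12  d2:12  d3:11  d4:3  d5:0 → peak 12
Scene 12@3: d1:12  d2:9  d3:11  d4:3  d5:3 → peak 12
Best is Scene 12@2, peak 12.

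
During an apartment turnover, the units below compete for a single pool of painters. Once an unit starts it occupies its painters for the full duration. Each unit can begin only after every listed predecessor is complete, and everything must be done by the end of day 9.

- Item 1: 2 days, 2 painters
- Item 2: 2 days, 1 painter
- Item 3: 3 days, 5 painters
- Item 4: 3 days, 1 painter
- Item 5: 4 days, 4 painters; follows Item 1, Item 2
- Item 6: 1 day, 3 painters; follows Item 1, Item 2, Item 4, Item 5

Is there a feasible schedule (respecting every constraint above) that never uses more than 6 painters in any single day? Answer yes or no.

no

The minimum achievable peak is 7; 6 < 7, so no feasible schedule stays within the cap.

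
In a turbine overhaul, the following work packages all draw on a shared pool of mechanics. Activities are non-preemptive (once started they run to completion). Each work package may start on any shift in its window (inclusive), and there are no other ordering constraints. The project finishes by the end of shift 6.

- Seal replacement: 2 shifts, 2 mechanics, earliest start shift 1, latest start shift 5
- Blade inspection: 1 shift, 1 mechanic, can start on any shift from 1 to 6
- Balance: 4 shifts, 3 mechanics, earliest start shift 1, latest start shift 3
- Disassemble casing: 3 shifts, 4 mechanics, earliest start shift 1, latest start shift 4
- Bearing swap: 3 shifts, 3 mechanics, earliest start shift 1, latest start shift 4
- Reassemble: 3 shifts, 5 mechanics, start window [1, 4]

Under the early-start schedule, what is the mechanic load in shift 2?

At early start, shift 2 has: Seal replacement, Balance, Disassemble casing, Bearing swap, Reassemble.
Demand: 2 + 3 + 4 + 3 + 5 = 17.

17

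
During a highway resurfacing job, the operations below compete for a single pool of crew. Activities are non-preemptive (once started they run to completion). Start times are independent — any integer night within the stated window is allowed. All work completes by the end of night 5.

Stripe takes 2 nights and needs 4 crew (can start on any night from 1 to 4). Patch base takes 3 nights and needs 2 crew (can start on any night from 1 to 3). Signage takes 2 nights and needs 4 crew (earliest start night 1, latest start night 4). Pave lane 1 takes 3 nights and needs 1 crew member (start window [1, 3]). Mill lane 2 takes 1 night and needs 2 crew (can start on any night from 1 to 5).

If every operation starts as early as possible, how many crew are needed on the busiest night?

13

Early-start schedule: Stripe@1, Patch base@1, Signage@1, Pave lane 1@1, Mill lane 2@1.
Load per night: night 1: 13, night 2: 11, night 3: 3, night 4: 0, night 5: 0.
Peak is 13.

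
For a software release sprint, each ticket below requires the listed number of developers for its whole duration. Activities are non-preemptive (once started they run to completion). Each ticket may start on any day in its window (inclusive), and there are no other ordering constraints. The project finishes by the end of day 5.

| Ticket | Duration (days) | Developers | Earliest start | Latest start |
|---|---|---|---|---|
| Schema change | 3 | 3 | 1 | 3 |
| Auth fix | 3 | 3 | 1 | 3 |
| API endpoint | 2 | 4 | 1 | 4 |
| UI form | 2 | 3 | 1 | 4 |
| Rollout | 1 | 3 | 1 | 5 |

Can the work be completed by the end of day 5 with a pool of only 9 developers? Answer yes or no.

yes

Schedule Schema change@1, Auth fix@1, API endpoint@4, UI form@1, Rollout@3: d1:9  d2:9  d3:9  d4:4  d5:4 — peak 9 ≤ 9.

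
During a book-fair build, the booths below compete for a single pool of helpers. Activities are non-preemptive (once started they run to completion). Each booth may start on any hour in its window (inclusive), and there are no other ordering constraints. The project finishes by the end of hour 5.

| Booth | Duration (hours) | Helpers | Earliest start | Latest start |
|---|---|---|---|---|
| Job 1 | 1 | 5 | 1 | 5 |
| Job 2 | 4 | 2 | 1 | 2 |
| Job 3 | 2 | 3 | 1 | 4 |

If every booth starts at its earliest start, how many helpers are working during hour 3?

2

At early start, hour 3 has: Job 2.
Demand: 2 = 2.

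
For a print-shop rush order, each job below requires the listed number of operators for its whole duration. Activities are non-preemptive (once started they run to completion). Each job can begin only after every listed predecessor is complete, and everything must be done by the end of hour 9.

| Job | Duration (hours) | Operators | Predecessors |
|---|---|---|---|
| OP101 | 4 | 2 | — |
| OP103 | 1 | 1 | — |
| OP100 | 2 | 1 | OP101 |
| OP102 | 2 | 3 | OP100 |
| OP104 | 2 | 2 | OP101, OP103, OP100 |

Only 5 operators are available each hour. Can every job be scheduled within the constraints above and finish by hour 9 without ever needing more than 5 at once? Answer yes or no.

Schedule OP101@1, OP103@1, OP100@5, OP102@7, OP104@7: h1:3  h2:2  h3:2  h4:2  h5:1  h6:1  h7:5  h8:5  h9:0 — peak 5 ≤ 5.

yes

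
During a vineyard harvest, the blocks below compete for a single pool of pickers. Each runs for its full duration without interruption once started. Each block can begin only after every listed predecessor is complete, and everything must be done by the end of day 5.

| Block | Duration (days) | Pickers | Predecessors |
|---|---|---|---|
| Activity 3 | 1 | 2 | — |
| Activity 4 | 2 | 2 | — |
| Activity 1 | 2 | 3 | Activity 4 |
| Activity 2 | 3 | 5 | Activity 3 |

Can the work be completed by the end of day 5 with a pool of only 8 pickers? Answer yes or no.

yes

Schedule Activity 3@1, Activity 4@1, Activity 1@3, Activity 2@2: d1:4  d2:7  d3:8  d4:8  d5:0 — peak 8 ≤ 8.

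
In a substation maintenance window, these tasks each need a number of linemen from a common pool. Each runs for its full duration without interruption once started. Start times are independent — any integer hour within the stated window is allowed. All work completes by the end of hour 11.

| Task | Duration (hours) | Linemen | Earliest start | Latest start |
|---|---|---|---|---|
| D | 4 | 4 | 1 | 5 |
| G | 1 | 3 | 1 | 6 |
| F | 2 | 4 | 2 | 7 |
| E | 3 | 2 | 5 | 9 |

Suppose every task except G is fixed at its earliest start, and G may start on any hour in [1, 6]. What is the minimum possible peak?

G@1: h1:7  h2:8  h3:8  h4:4  h5:2  h6:2  h7:2  h8:0  h9:0  h10:0  h11:0 → peak 8
G@2: h1:4  h2:11  h3:8  h4:4  h5:2  h6:2  h7:2  h8:0  h9:0  h10:0  h11:0 → peak 11
G@3: h1:4  h2:8  h3:11  h4:4  h5:2  h6:2  h7:2  h8:0  h9:0  h10:0  h11:0 → peak 11
G@4: h1:4  h2:8  h3:8  h4:7  h5:2  h6:2  h7:2  h8:0  h9:0  h10:0  h11:0 → peak 8
G@5: h1:4  h2:8  h3:8  h4:4  h5:5  h6:2  h7:2  h8:0  h9:0  h10:0  h11:0 → peak 8
G@6: h1:4  h2:8  h3:8  h4:4  h5:2  h6:5  h7:2  h8:0  h9:0  h10:0  h11:0 → peak 8
Best is G@1, peak 8.

8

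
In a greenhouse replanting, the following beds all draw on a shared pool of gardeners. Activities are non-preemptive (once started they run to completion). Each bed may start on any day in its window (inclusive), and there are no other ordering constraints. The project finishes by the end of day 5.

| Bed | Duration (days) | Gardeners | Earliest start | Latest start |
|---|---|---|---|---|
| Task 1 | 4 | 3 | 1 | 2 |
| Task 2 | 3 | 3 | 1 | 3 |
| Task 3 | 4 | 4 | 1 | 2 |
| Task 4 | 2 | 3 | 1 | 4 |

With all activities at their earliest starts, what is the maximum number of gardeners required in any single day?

13

Early-start schedule: Task 1@1, Task 2@1, Task 3@1, Task 4@1.
Load per day: day 1: 13, day 2: 13, day 3: 10, day 4: 7, day 5: 0.
Peak is 13.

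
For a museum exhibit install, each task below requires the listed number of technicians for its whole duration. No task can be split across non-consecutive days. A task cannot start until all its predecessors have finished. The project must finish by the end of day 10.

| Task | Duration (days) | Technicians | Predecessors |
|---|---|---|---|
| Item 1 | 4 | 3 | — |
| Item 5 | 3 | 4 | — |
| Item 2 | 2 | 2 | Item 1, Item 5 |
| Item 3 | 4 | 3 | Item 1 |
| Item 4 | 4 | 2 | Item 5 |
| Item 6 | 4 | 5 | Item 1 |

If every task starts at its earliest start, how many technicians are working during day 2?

7

At early start, day 2 has: Item 1, Item 5.
Demand: 3 + 4 = 7.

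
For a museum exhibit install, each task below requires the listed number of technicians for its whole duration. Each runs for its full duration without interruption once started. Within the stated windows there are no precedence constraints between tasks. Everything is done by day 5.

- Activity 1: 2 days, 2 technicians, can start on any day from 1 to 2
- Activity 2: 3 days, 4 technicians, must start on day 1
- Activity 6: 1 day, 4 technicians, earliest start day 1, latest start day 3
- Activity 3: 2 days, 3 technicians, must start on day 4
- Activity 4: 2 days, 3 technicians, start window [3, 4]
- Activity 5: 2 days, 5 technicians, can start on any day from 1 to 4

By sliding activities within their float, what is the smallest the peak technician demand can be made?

Early-start (Activity 1@1, Activity 2@1, Activity 6@1, Activity 3@4, Activity 4@3, Activity 5@1) gives peak 15: d1:15  d2:11  d3:7  d4:6  d5:3.
Shift Activity 5→4.
Schedule Activity 1@1, Activity 2@1, Activity 6@1, Activity 3@4, Activity 4@3, Activity 5@4: d1:10  d2:6  d3:7  d4:11  d5:8 — peak 11.

11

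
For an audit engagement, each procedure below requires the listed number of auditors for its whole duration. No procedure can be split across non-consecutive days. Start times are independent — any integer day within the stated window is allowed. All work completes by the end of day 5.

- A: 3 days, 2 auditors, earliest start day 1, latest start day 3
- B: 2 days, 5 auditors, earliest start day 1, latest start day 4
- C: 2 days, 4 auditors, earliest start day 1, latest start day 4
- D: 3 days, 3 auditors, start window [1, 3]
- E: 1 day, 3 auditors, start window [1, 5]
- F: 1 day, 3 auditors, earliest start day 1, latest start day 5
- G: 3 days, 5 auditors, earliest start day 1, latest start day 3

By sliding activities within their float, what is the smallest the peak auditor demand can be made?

Early-start (A@1, B@1, C@1, D@1, E@1, F@1, G@1) gives peak 25: d1:25  d2:19  d3:10  d4:0  d5:0.
Shift D→3, E→4, F→5, G→3.
Schedule A@1, B@1, C@1, D@3, E@4, F@5, G@3: d1:11  d2:11  d3:10  d4:11  d5:11 — peak 11.
Total auditor-days = 54 over 5 days ⇒ peak ≥ ⌈54/5⌉ = 11, so 11 is optimal.

11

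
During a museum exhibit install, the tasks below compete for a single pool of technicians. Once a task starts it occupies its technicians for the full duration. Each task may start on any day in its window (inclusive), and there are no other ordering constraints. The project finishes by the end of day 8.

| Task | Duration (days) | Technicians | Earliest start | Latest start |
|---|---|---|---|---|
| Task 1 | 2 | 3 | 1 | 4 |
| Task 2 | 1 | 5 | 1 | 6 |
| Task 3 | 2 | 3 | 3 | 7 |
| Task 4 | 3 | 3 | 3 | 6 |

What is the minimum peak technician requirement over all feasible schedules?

5

Early-start (Task 1@1, Task 2@1, Task 3@3, Task 4@3) gives peak 8: d1:8  d2:3  d3:6  d4:6  d5:3  d6:0  d7:0  d8:0.
Shift Task 2→3, Task 3→4, Task 4→6.
Schedule Task 1@1, Task 2@3, Task 3@4, Task 4@6: d1:3  d2:3  d3:5  d4:3  d5:3  d6:3  d7:3  d8:3 — peak 5.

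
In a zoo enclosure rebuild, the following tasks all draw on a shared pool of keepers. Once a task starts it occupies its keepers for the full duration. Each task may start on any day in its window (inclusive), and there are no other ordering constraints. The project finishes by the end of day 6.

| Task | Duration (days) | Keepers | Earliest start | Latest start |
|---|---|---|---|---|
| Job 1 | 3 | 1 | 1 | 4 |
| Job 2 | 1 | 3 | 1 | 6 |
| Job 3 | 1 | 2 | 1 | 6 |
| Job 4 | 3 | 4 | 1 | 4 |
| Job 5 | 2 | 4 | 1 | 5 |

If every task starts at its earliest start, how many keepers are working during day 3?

At early start, day 3 has: Job 1, Job 4.
Demand: 1 + 4 = 5.

5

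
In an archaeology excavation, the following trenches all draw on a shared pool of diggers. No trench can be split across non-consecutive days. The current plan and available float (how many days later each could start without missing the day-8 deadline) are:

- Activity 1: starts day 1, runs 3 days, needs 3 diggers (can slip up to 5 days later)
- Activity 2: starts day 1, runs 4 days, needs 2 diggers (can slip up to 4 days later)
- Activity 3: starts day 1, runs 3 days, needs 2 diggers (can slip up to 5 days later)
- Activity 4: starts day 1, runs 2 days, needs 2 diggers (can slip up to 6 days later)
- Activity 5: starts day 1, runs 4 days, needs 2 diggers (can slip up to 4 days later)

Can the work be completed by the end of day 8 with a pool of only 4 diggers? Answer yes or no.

Total digger-days = 35; over 8 days the average is 35/8 > 4, so some day must exceed 4.

no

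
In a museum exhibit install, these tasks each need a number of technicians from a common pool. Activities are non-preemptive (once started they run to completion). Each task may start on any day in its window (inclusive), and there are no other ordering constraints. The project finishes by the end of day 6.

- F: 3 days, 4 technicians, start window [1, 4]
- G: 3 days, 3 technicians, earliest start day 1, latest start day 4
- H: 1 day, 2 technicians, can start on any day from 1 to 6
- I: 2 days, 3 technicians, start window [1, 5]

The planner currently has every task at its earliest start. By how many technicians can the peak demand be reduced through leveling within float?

Early-start peak: d1:12  d2:10  d3:7  d4:0  d5:0  d6:0 ⇒ 12.
Leveled (F@1, G@4, H@1, I@4): d1:6  d2:4  d3:4  d4:6  d5:6  d6:3 ⇒ 6.
Reduction 12 − 6 = 6.

6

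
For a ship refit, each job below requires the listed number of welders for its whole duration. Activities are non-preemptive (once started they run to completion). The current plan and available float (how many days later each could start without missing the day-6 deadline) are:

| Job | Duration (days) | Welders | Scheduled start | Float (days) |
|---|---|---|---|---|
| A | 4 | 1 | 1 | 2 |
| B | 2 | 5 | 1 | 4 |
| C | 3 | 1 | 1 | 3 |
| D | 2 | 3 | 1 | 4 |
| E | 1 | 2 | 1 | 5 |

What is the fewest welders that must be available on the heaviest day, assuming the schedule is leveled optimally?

5

Early-start (A@1, B@1, C@1, D@1, E@1) gives peak 12: d1:12  d2:10  d3:2  d4:1  d5:0  d6:0.
Shift B→5, E→3.
Schedule A@1, B@5, C@1, D@1, E@3: d1:5  d2:5  d3:4  d4:1  d5:5  d6:5 — peak 5.
Total welder-days = 25 over 6 days ⇒ peak ≥ ⌈25/6⌉ = 5, so 5 is optimal.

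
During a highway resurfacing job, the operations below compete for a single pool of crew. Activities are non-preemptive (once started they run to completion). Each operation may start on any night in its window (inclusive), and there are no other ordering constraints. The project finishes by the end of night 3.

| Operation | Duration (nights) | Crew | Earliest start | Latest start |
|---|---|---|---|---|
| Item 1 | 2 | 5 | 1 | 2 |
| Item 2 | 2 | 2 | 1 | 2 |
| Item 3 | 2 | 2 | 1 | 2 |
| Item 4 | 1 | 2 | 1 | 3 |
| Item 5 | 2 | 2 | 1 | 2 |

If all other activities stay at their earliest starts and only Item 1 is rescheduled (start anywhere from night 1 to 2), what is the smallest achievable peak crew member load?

11

Item 1@1: n1:13  n2:11  n3:0 → peak 13
Item 1@2: n1:8  n2:11  n3:5 → peak 11
Best is Item 1@2, peak 11.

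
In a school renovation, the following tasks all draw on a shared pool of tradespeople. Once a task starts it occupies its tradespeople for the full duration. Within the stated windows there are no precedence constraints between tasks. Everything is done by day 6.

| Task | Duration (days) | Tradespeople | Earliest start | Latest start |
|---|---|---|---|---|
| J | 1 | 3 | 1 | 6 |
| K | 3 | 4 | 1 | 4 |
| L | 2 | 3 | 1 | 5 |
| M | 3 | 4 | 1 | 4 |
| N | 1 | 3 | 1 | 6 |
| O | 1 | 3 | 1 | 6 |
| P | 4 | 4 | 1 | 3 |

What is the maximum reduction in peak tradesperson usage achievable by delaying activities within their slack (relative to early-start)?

13

Early-start peak: d1:24  d2:15  d3:12  d4:4  d5:0  d6:0 ⇒ 24.
Leveled (J@1, K@1, L@1, M@4, N@2, O@3, P@3): d1:10  d2:10  d3:11  d4:8  d5:8  d6:8 ⇒ 11.
Reduction 24 − 11 = 13.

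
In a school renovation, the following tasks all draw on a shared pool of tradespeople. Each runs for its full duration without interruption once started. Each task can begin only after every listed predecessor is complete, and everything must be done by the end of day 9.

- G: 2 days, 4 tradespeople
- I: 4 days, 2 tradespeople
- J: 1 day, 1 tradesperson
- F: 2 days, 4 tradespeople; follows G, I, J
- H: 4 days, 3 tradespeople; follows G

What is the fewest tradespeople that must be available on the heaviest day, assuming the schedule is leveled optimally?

5

Early-start (G@1, I@1, J@1, F@5, H@3) gives peak 7: d1:7  d2:6  d3:5  d4:5  d5:7  d6:7  d7:0  d8:0  d9:0.
Shift I→3, F→7.
Schedule G@1, I@3, J@1, F@7, H@3: d1:5  d2:4  d3:5  d4:5  d5:5  d6:5  d7:4  d8:4  d9:0 — peak 5.
Total tradesperson-days = 37 over 9 days ⇒ peak ≥ ⌈37/9⌉ = 5, so 5 is optimal.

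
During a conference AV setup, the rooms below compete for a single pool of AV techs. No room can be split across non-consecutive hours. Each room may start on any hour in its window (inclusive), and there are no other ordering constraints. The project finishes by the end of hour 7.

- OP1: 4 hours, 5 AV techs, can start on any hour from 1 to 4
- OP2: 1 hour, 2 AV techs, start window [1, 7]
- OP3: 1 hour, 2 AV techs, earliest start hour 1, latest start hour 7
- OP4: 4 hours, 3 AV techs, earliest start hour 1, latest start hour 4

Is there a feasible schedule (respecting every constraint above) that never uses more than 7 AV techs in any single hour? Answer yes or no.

The minimum achievable peak is 8; 7 < 8, so no feasible schedule stays within the cap.

no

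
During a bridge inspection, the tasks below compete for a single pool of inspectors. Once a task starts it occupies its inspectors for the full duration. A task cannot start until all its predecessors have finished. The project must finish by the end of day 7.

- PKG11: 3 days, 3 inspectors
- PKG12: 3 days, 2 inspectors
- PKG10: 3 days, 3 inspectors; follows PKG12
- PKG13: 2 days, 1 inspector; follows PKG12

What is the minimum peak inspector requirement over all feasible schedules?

Schedule PKG11@1, PKG12@1, PKG10@4, PKG13@4: d1:5  d2:5  d3:5  d4:4  d5:4  d6:3  d7:0 — peak 5.

5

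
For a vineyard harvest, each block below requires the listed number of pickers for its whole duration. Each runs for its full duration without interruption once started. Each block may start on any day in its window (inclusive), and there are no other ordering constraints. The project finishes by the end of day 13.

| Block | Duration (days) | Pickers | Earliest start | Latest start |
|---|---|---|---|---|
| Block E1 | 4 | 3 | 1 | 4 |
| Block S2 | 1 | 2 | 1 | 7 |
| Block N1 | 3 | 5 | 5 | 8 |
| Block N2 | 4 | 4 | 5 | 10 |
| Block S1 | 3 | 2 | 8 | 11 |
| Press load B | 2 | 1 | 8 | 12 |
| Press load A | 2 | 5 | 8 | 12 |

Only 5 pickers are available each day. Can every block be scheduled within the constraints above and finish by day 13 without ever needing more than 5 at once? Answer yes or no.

no

The minimum achievable peak is 6; 5 < 6, so no feasible schedule stays within the cap.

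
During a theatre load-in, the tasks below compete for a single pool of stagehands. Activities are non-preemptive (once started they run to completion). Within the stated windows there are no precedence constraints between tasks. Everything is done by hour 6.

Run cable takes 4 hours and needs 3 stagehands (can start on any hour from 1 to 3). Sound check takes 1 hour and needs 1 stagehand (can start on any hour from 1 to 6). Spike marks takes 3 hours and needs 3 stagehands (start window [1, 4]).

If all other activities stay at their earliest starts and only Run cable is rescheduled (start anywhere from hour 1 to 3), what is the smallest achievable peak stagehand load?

Run cable@1: h1:7  h2:6  h3:6  h4:3  h5:0  h6:0 → peak 7
Run cable@2: h1:4  h2:6  h3:6  h4:3  h5:3  h6:0 → peak 6
Run cable@3: h1:4  h2:3  h3:6  h4:3  h5:3  h6:3 → peak 6
Best is Run cable@2, peak 6.

6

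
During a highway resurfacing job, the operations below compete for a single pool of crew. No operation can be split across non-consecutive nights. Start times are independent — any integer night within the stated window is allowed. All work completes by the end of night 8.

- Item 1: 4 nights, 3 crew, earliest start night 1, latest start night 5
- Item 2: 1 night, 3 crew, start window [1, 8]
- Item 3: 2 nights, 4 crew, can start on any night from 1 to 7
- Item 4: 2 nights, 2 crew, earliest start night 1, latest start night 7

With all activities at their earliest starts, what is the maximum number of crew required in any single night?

Early-start schedule: Item 1@1, Item 2@1, Item 3@1, Item 4@1.
Load per night: night 1: 12, night 2: 9, night 3: 3, night 4: 3, night 5: 0, night 6: 0, night 7: 0, night 8: 0.
Peak is 12.

12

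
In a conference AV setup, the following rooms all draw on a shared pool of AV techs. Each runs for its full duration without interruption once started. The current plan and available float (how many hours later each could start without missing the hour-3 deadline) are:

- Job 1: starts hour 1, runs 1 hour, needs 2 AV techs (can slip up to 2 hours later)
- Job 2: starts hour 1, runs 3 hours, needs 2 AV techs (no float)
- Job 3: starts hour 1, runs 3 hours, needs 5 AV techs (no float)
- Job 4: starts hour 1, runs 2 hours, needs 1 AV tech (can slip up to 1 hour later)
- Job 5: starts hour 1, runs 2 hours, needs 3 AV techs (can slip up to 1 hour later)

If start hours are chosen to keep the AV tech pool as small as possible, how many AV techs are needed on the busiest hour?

11

Early-start (Job 1@1, Job 2@1, Job 3@1, Job 4@1, Job 5@1) gives peak 13: h1:13  h2:11  h3:7.
Shift Job 5→2.
Schedule Job 1@1, Job 2@1, Job 3@1, Job 4@1, Job 5@2: h1:10  h2:11  h3:10 — peak 11.
Total AV tech-hours = 31 over 3 hours ⇒ peak ≥ ⌈31/3⌉ = 11, so 11 is optimal.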